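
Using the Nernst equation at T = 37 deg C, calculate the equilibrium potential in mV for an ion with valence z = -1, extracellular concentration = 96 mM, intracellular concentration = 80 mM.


E = (RT/(zF)) * ln(C_out/C_in)
T = 37 + 273.15 = 310.15 K
E = (8.314 * 310.15 / (-1 * 96485)) * ln(96/80)
E = -4.873 mV


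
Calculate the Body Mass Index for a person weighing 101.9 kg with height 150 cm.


BMI = weight / height^2
height = 150 cm = 1.5 m
BMI = 101.9 / 1.5^2
BMI = 45.29 kg/m^2


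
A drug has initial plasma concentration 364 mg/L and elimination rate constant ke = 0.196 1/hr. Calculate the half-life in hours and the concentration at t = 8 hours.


t_half = ln(2) / ke = 0.693147 / 0.196 = 3.536 hr
C(t) = C0 * exp(-ke*t) = 364 * exp(-0.196*8)
C(8) = 75.88 mg/L


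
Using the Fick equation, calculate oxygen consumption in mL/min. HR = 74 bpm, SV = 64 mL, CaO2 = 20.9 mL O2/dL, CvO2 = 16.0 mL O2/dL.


CO = HR*SV = 74*64/1000 = 4.736 L/min
a-v O2 diff = 20.9 - 16.0 = 4.9 mL/dL
VO2 = CO * (CaO2-CvO2) * 10 dL/L
VO2 = 4.736 * 4.9 * 10
VO2 = 232.1 mL/min


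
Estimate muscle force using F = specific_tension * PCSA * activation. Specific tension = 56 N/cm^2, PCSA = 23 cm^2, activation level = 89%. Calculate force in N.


F = sigma * PCSA * activation
F = 56 * 23 * 0.89
F = 1146 N


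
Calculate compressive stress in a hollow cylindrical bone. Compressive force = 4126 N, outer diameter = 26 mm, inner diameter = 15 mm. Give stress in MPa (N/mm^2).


A = pi*(r_o^2 - r_i^2)
r_o = 13 mm, r_i = 7.5 mm
A = 354.215 mm^2
sigma = F/A = 4126 / 354.215
sigma = 11.65 MPa


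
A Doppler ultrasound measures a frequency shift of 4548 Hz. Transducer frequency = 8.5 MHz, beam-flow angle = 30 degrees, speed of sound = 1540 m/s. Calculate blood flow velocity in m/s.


v = fd * c / (2 * f0 * cos(theta))
v = 4548 * 1540 / (2 * 8.5000e+06 * cos(30))
v = 0.4757 m/s


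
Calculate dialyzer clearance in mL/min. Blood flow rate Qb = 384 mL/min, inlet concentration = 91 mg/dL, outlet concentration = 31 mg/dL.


K = Qb * (Cb_in - Cb_out) / Cb_in
K = 384 * (91 - 31) / 91
K = 253.2 mL/min


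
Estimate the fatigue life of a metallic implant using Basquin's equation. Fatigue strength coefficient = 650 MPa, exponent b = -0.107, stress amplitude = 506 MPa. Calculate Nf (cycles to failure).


sigma_a = sigma_f' * (2Nf)^b
2Nf = (sigma_a/sigma_f')^(1/b)
2Nf = (506/650)^(1/-0.107)
2Nf = 10.386641
Nf = 5.193


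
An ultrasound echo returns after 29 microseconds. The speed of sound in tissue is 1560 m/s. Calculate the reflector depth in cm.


depth = c * t / 2
t = 29 us = 2.9000e-05 s
depth = 1560 * 2.9000e-05 / 2
depth = 0.02262 m = 2.262 cm


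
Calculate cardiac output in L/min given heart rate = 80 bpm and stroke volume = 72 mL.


CO = HR * SV
CO = 80 * 72 / 1000
CO = 5.76 L/min


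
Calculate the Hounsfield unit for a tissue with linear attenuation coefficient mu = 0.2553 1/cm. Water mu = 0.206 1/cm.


HU = ((mu_tissue - mu_water) / mu_water) * 1000
HU = ((0.2553 - 0.206) / 0.206) * 1000
HU = 239.3


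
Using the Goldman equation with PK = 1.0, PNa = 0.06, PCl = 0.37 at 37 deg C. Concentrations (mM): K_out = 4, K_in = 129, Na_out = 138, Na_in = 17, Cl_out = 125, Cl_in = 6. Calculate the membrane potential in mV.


Vm = (RT/F)*ln((PK*Ko + PNa*Nao + PCl*Cli)/(PK*Ki + PNa*Nai + PCl*Clo))
Numer = 14.5, Denom = 176.27
Vm = -66.76 mV


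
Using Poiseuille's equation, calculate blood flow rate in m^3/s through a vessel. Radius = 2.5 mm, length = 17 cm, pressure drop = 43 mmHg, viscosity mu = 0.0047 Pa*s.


Q = pi*r^4*dP / (8*mu*L)
r = 0.0025 m, L = 0.17 m
dP = 43 mmHg = 5732.846 Pa
Q = 1.1006e-04 m^3/s


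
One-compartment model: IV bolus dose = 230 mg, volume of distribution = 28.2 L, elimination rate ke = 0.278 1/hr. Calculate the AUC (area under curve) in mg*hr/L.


C0 = Dose/Vd = 230/28.2 = 8.15603 mg/L
AUC = C0/ke = 8.15603/0.278
AUC = 29.34 mg*hr/L


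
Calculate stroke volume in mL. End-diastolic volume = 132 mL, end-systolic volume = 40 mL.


SV = EDV - ESV
SV = 132 - 40
SV = 92 mL


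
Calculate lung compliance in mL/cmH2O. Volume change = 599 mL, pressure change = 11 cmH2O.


C = dV / dP
C = 599 / 11
C = 54.45 mL/cmH2O


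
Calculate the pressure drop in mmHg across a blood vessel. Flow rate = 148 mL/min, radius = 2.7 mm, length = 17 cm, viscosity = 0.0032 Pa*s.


dP = 8*mu*L*Q / (pi*r^4)
Q = 148 mL/min = 2.46667e-06 m^3/s
dP = 64.2976 Pa = 64.2976 / 133.322 mmHg = 0.4823 mmHg


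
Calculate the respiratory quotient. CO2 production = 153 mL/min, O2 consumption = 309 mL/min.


RQ = VCO2 / VO2
RQ = 153 / 309
RQ = 0.4951


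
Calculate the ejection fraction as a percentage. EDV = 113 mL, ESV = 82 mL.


SV = EDV - ESV = 113 - 82 = 31 mL
EF = SV/EDV * 100 = 31/113 * 100
EF = 27.43%


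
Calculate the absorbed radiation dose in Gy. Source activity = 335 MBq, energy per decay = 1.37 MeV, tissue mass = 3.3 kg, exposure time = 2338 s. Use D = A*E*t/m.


A = 335 MBq = 3.3500e+08 Bq
E = 1.37 MeV = 2.19474e-13 J
D = A*E*t/m = 3.3500e+08*2.19474e-13*2338/3.3
D = 0.05209 Gy


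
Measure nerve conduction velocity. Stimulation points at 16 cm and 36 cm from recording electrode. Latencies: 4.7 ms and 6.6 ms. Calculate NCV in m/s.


Distance = (36 - 16) / 100 = 0.2 m
dt = (6.6 - 4.7) / 1000 = 0.0019 s
NCV = dist / dt = 105.3 m/s


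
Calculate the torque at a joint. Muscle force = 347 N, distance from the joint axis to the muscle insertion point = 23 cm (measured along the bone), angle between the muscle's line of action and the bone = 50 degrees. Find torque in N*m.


Torque = F * d * sin(theta)   (moment arm = d*sin(theta))
d = 23 cm = 0.23 m
Torque = 347 * 0.23 * sin(50)
Torque = 61.14 N*m


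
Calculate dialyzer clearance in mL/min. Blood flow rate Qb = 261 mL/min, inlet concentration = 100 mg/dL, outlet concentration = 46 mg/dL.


K = Qb * (Cb_in - Cb_out) / Cb_in
K = 261 * (100 - 46) / 100
K = 140.9 mL/min


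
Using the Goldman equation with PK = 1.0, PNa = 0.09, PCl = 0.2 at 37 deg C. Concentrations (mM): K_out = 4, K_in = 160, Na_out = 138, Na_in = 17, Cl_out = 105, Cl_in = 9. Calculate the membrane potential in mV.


Vm = (RT/F)*ln((PK*Ko + PNa*Nao + PCl*Cli)/(PK*Ki + PNa*Nai + PCl*Clo))
Numer = 18.22, Denom = 182.53
Vm = -61.59 mV


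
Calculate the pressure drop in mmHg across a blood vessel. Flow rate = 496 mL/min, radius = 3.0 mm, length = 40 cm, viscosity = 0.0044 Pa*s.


dP = 8*mu*L*Q / (pi*r^4)
Q = 496 mL/min = 8.26667e-06 m^3/s
dP = 457.402 Pa = 457.402 / 133.322 mmHg = 3.431 mmHg


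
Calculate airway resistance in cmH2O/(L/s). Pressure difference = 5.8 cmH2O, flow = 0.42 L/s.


R = dP / flow
R = 5.8 / 0.42
R = 13.81 cmH2O/(L/s)


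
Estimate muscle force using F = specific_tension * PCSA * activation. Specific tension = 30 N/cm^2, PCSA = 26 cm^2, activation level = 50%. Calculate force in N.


F = sigma * PCSA * activation
F = 30 * 26 * 0.5
F = 390 N


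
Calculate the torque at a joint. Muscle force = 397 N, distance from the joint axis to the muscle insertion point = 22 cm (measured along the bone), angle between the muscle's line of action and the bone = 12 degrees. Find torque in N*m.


Torque = F * d * sin(theta)   (moment arm = d*sin(theta))
d = 22 cm = 0.22 m
Torque = 397 * 0.22 * sin(12)
Torque = 18.16 N*m


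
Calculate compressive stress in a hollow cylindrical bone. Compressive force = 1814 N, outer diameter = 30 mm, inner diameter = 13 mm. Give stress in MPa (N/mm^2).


A = pi*(r_o^2 - r_i^2)
r_o = 15 mm, r_i = 6.5 mm
A = 574.126 mm^2
sigma = F/A = 1814 / 574.126
sigma = 3.16 MPa


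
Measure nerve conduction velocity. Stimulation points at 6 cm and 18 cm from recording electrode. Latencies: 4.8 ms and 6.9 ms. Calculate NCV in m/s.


Distance = (18 - 6) / 100 = 0.12 m
dt = (6.9 - 4.8) / 1000 = 0.0021 s
NCV = dist / dt = 57.14 m/s


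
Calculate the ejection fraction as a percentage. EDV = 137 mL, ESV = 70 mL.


SV = EDV - ESV = 137 - 70 = 67 mL
EF = SV/EDV * 100 = 67/137 * 100
EF = 48.91%


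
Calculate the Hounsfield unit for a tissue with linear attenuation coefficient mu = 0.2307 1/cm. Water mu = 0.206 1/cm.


HU = ((mu_tissue - mu_water) / mu_water) * 1000
HU = ((0.2307 - 0.206) / 0.206) * 1000
HU = 119.9


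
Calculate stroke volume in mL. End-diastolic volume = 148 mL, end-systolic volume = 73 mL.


SV = EDV - ESV
SV = 148 - 73
SV = 75 mL


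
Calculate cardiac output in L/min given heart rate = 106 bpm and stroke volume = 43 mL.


CO = HR * SV
CO = 106 * 43 / 1000
CO = 4.558 L/min


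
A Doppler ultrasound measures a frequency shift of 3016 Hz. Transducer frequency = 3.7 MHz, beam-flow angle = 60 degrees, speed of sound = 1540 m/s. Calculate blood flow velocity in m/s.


v = fd * c / (2 * f0 * cos(theta))
v = 3016 * 1540 / (2 * 3.7000e+06 * cos(60))
v = 1.255 m/s


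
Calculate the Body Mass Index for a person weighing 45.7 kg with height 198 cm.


BMI = weight / height^2
height = 198 cm = 1.98 m
BMI = 45.7 / 1.98^2
BMI = 11.66 kg/m^2


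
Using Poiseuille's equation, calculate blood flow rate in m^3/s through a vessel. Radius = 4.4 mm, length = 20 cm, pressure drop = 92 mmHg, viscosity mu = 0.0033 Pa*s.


Q = pi*r^4*dP / (8*mu*L)
r = 0.0044 m, L = 0.2 m
dP = 92 mmHg = 12265.624 Pa
Q = 0.002735 m^3/s


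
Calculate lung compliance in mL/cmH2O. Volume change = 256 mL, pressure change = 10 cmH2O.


C = dV / dP
C = 256 / 10
C = 25.6 mL/cmH2O


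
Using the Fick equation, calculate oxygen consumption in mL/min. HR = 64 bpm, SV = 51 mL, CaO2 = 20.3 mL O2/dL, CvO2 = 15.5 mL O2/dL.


CO = HR*SV = 64*51/1000 = 3.264 L/min
a-v O2 diff = 20.3 - 15.5 = 4.8 mL/dL
VO2 = CO * (CaO2-CvO2) * 10 dL/L
VO2 = 3.264 * 4.8 * 10
VO2 = 156.7 mL/min


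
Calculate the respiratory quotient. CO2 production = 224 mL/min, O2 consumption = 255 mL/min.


RQ = VCO2 / VO2
RQ = 224 / 255
RQ = 0.8784


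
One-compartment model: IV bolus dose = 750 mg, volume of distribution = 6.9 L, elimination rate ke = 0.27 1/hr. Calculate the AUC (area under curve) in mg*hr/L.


C0 = Dose/Vd = 750/6.9 = 108.696 mg/L
AUC = C0/ke = 108.696/0.27
AUC = 402.6 mg*hr/L


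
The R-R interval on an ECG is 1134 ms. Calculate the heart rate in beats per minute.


HR = 60 / RR_interval(s)
RR = 1134 ms = 1.134 s
HR = 60 / 1.134 = 52.91 bpm


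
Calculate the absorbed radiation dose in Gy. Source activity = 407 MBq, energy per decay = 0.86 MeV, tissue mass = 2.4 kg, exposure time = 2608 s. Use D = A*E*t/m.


A = 407 MBq = 4.0700e+08 Bq
E = 0.86 MeV = 1.37772e-13 J
D = A*E*t/m = 4.0700e+08*1.37772e-13*2608/2.4
D = 0.06093 Gy


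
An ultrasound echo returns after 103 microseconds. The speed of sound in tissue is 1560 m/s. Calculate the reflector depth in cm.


depth = c * t / 2
t = 103 us = 1.0300e-04 s
depth = 1560 * 1.0300e-04 / 2
depth = 0.08034 m = 8.034 cm


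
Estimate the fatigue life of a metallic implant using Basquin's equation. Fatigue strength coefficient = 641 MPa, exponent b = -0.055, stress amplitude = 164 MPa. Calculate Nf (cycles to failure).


sigma_a = sigma_f' * (2Nf)^b
2Nf = (sigma_a/sigma_f')^(1/b)
2Nf = (164/641)^(1/-0.055)
2Nf = 5.8062296e+10
Nf = 2.9031e+10


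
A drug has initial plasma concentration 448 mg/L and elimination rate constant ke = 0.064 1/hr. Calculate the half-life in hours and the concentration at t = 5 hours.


t_half = ln(2) / ke = 0.693147 / 0.064 = 10.83 hr
C(t) = C0 * exp(-ke*t) = 448 * exp(-0.064*5)
C(5) = 325.3 mg/L


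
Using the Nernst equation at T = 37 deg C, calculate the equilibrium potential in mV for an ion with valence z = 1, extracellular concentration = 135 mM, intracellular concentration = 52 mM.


E = (RT/(zF)) * ln(C_out/C_in)
T = 37 + 273.15 = 310.15 K
E = (8.314 * 310.15 / (1 * 96485)) * ln(135/52)
E = 25.5 mV


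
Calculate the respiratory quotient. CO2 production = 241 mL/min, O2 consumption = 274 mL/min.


RQ = VCO2 / VO2
RQ = 241 / 274
RQ = 0.8796


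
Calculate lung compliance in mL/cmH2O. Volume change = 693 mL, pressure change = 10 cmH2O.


C = dV / dP
C = 693 / 10
C = 69.3 mL/cmH2O


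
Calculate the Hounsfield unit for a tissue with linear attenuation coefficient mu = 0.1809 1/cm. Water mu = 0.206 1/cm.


HU = ((mu_tissue - mu_water) / mu_water) * 1000
HU = ((0.1809 - 0.206) / 0.206) * 1000
HU = -121.8


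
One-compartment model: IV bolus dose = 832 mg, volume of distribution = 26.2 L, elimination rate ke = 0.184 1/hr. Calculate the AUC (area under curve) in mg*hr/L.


C0 = Dose/Vd = 832/26.2 = 31.7557 mg/L
AUC = C0/ke = 31.7557/0.184
AUC = 172.6 mg*hr/L


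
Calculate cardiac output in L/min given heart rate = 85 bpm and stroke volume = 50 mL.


CO = HR * SV
CO = 85 * 50 / 1000
CO = 4.25 L/min


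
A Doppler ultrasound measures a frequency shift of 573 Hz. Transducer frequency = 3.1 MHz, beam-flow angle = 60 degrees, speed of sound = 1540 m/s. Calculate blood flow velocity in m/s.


v = fd * c / (2 * f0 * cos(theta))
v = 573 * 1540 / (2 * 3.1000e+06 * cos(60))
v = 0.2847 m/s


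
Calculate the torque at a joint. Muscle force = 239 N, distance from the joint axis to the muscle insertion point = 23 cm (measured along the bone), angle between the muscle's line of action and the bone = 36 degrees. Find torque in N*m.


Torque = F * d * sin(theta)   (moment arm = d*sin(theta))
d = 23 cm = 0.23 m
Torque = 239 * 0.23 * sin(36)
Torque = 32.31 N*m


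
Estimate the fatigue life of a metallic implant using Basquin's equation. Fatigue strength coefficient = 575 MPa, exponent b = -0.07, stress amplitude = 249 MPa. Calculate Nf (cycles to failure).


sigma_a = sigma_f' * (2Nf)^b
2Nf = (sigma_a/sigma_f')^(1/b)
2Nf = (249/575)^(1/-0.07)
2Nf = 155742.49
Nf = 7.787e+04


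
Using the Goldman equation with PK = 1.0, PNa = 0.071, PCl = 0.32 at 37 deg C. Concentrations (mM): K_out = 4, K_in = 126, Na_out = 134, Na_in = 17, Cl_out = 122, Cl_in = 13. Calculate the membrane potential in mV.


Vm = (RT/F)*ln((PK*Ko + PNa*Nao + PCl*Cli)/(PK*Ki + PNa*Nai + PCl*Clo))
Numer = 17.674, Denom = 166.247
Vm = -59.9 mV


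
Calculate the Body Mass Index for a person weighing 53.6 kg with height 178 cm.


BMI = weight / height^2
height = 178 cm = 1.78 m
BMI = 53.6 / 1.78^2
BMI = 16.92 kg/m^2


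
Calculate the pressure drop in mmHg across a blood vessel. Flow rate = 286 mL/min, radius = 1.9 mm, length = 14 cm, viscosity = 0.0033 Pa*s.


dP = 8*mu*L*Q / (pi*r^4)
Q = 286 mL/min = 4.76667e-06 m^3/s
dP = 430.311 Pa = 430.311 / 133.322 mmHg = 3.228 mmHg


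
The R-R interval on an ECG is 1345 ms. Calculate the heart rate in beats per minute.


HR = 60 / RR_interval(s)
RR = 1345 ms = 1.345 s
HR = 60 / 1.345 = 44.61 bpm


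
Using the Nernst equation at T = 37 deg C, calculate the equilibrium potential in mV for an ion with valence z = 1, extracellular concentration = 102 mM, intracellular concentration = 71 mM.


E = (RT/(zF)) * ln(C_out/C_in)
T = 37 + 273.15 = 310.15 K
E = (8.314 * 310.15 / (1 * 96485)) * ln(102/71)
E = 9.682 mV


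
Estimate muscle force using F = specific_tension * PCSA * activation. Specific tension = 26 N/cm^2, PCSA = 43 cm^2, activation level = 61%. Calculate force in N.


F = sigma * PCSA * activation
F = 26 * 43 * 0.61
F = 682 N


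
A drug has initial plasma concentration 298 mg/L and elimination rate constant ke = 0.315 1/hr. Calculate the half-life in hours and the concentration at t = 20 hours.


t_half = ln(2) / ke = 0.693147 / 0.315 = 2.2 hr
C(t) = C0 * exp(-ke*t) = 298 * exp(-0.315*20)
C(20) = 0.5472 mg/L


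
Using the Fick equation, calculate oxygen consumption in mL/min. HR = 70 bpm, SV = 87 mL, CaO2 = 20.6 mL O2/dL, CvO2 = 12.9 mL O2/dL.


CO = HR*SV = 70*87/1000 = 6.09 L/min
a-v O2 diff = 20.6 - 12.9 = 7.7 mL/dL
VO2 = CO * (CaO2-CvO2) * 10 dL/L
VO2 = 6.09 * 7.7 * 10
VO2 = 468.9 mL/min


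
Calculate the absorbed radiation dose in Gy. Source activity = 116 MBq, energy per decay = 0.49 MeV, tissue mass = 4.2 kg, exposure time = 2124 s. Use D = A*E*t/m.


A = 116 MBq = 1.1600e+08 Bq
E = 0.49 MeV = 7.8498e-14 J
D = A*E*t/m = 1.1600e+08*7.8498e-14*2124/4.2
D = 0.004605 Gy


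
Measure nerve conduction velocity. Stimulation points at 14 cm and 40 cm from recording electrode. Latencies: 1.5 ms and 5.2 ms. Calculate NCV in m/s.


Distance = (40 - 14) / 100 = 0.26 m
dt = (5.2 - 1.5) / 1000 = 0.0037 s
NCV = dist / dt = 70.27 m/s


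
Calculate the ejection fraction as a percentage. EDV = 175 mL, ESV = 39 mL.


SV = EDV - ESV = 175 - 39 = 136 mL
EF = SV/EDV * 100 = 136/175 * 100
EF = 77.71%


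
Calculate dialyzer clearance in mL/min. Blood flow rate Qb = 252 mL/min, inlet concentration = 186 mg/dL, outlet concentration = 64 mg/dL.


K = Qb * (Cb_in - Cb_out) / Cb_in
K = 252 * (186 - 64) / 186
K = 165.3 mL/min


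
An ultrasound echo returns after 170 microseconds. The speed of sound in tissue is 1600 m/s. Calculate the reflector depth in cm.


depth = c * t / 2
t = 170 us = 1.7000e-04 s
depth = 1600 * 1.7000e-04 / 2
depth = 0.136 m = 13.6 cm


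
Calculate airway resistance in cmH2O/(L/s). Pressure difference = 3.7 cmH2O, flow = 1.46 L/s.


R = dP / flow
R = 3.7 / 1.46
R = 2.534 cmH2O/(L/s)


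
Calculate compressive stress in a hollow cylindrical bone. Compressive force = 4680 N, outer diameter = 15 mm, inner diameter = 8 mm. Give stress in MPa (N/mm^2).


A = pi*(r_o^2 - r_i^2)
r_o = 7.5 mm, r_i = 4 mm
A = 126.449 mm^2
sigma = F/A = 4680 / 126.449
sigma = 37.01 MPa


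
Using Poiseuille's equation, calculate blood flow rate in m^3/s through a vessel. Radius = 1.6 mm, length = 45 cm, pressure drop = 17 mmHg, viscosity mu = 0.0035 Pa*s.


Q = pi*r^4*dP / (8*mu*L)
r = 0.0016 m, L = 0.45 m
dP = 17 mmHg = 2266.474 Pa
Q = 3.7035e-06 m^3/s


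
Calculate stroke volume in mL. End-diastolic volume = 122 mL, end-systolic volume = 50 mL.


SV = EDV - ESV
SV = 122 - 50
SV = 72 mL


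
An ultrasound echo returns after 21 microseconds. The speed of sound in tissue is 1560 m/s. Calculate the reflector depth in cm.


depth = c * t / 2
t = 21 us = 2.1000e-05 s
depth = 1560 * 2.1000e-05 / 2
depth = 0.01638 m = 1.638 cm


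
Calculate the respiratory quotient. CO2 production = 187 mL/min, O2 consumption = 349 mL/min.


RQ = VCO2 / VO2
RQ = 187 / 349
RQ = 0.5358


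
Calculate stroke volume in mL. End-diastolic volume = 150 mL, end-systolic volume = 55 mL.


SV = EDV - ESV
SV = 150 - 55
SV = 95 mL


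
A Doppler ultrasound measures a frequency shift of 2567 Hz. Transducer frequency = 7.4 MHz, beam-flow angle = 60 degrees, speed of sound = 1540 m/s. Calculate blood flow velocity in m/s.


v = fd * c / (2 * f0 * cos(theta))
v = 2567 * 1540 / (2 * 7.4000e+06 * cos(60))
v = 0.5342 m/s


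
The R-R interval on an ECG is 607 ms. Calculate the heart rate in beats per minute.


HR = 60 / RR_interval(s)
RR = 607 ms = 0.607 s
HR = 60 / 0.607 = 98.85 bpm


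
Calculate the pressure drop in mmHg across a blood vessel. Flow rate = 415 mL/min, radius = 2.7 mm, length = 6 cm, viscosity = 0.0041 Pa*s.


dP = 8*mu*L*Q / (pi*r^4)
Q = 415 mL/min = 6.91667e-06 m^3/s
dP = 81.53 Pa = 81.53 / 133.322 mmHg = 0.6115 mmHg


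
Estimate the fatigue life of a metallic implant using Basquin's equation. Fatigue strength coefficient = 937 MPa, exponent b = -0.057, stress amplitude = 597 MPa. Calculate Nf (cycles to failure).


sigma_a = sigma_f' * (2Nf)^b
2Nf = (sigma_a/sigma_f')^(1/b)
2Nf = (597/937)^(1/-0.057)
2Nf = 2719.4322
Nf = 1360


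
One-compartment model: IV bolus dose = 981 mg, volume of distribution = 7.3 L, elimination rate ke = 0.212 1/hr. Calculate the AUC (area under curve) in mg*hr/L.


C0 = Dose/Vd = 981/7.3 = 134.384 mg/L
AUC = C0/ke = 134.384/0.212
AUC = 633.9 mg*hr/L


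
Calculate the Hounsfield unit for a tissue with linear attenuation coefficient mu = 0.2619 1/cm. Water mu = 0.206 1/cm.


HU = ((mu_tissue - mu_water) / mu_water) * 1000
HU = ((0.2619 - 0.206) / 0.206) * 1000
HU = 271.4


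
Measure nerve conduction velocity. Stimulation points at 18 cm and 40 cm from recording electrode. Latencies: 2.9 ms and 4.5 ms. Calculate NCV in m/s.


Distance = (40 - 18) / 100 = 0.22 m
dt = (4.5 - 2.9) / 1000 = 0.0016 s
NCV = dist / dt = 137.5 m/s


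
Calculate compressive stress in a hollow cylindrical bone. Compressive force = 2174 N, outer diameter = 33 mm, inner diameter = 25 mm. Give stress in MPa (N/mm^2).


A = pi*(r_o^2 - r_i^2)
r_o = 16.5 mm, r_i = 12.5 mm
A = 364.425 mm^2
sigma = F/A = 2174 / 364.425
sigma = 5.966 MPa


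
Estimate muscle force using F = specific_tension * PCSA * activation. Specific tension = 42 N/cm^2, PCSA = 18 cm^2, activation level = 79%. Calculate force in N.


F = sigma * PCSA * activation
F = 42 * 18 * 0.79
F = 597.2 N


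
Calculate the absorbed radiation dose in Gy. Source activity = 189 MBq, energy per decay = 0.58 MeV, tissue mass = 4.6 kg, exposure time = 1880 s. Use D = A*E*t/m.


A = 189 MBq = 1.8900e+08 Bq
E = 0.58 MeV = 9.2916e-14 J
D = A*E*t/m = 1.8900e+08*9.2916e-14*1880/4.6
D = 0.007177 Gy


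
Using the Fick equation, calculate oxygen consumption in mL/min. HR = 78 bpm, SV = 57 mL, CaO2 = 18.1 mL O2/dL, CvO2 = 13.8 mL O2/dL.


CO = HR*SV = 78*57/1000 = 4.446 L/min
a-v O2 diff = 18.1 - 13.8 = 4.3 mL/dL
VO2 = CO * (CaO2-CvO2) * 10 dL/L
VO2 = 4.446 * 4.3 * 10
VO2 = 191.2 mL/min


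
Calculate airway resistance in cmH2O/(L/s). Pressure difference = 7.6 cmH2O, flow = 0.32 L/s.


R = dP / flow
R = 7.6 / 0.32
R = 23.75 cmH2O/(L/s)


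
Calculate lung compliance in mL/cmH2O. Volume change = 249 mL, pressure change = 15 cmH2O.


C = dV / dP
C = 249 / 15
C = 16.6 mL/cmH2O


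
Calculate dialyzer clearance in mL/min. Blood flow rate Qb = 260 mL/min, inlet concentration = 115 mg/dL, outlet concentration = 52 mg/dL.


K = Qb * (Cb_in - Cb_out) / Cb_in
K = 260 * (115 - 52) / 115
K = 142.4 mL/min


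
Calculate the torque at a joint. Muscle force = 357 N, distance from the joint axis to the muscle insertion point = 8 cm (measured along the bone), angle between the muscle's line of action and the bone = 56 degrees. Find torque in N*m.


Torque = F * d * sin(theta)   (moment arm = d*sin(theta))
d = 8 cm = 0.08 m
Torque = 357 * 0.08 * sin(56)
Torque = 23.68 N*m


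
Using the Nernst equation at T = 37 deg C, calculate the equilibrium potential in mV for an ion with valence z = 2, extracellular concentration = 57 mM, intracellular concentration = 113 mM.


E = (RT/(zF)) * ln(C_out/C_in)
T = 37 + 273.15 = 310.15 K
E = (8.314 * 310.15 / (2 * 96485)) * ln(57/113)
E = -9.145 mV


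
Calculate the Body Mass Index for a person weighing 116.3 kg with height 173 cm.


BMI = weight / height^2
height = 173 cm = 1.73 m
BMI = 116.3 / 1.73^2
BMI = 38.86 kg/m^2


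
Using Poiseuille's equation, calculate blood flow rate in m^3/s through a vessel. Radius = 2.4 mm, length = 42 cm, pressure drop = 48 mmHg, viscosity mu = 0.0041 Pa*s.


Q = pi*r^4*dP / (8*mu*L)
r = 0.0024 m, L = 0.42 m
dP = 48 mmHg = 6399.456 Pa
Q = 4.8419e-05 m^3/s


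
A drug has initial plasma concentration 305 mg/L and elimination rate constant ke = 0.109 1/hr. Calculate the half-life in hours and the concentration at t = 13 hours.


t_half = ln(2) / ke = 0.693147 / 0.109 = 6.359 hr
C(t) = C0 * exp(-ke*t) = 305 * exp(-0.109*13)
C(13) = 73.94 mg/L


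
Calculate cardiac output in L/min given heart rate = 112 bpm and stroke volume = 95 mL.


CO = HR * SV
CO = 112 * 95 / 1000
CO = 10.64 L/min


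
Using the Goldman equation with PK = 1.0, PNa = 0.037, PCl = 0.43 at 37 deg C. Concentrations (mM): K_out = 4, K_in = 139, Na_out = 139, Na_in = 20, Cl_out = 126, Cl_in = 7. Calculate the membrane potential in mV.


Vm = (RT/F)*ln((PK*Ko + PNa*Nao + PCl*Cli)/(PK*Ki + PNa*Nai + PCl*Clo))
Numer = 12.153, Denom = 193.92
Vm = -74.03 mV


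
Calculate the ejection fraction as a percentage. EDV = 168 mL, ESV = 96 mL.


SV = EDV - ESV = 168 - 96 = 72 mL
EF = SV/EDV * 100 = 72/168 * 100
EF = 42.86%


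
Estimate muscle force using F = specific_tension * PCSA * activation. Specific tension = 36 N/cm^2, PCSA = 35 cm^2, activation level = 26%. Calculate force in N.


F = sigma * PCSA * activation
F = 36 * 35 * 0.26
F = 327.6 N


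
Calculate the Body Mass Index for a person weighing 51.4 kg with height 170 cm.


BMI = weight / height^2
height = 170 cm = 1.7 m
BMI = 51.4 / 1.7^2
BMI = 17.79 kg/m^2


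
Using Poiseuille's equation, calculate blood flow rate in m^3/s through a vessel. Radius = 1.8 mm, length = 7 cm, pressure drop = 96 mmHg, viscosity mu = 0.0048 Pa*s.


Q = pi*r^4*dP / (8*mu*L)
r = 0.0018 m, L = 0.07 m
dP = 96 mmHg = 12798.912 Pa
Q = 1.5703e-04 m^3/s


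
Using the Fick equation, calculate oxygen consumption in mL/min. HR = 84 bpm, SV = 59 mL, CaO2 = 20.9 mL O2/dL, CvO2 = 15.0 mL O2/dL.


CO = HR*SV = 84*59/1000 = 4.956 L/min
a-v O2 diff = 20.9 - 15.0 = 5.9 mL/dL
VO2 = CO * (CaO2-CvO2) * 10 dL/L
VO2 = 4.956 * 5.9 * 10
VO2 = 292.4 mL/min


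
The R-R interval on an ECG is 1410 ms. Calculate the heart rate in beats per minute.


HR = 60 / RR_interval(s)
RR = 1410 ms = 1.41 s
HR = 60 / 1.41 = 42.55 bpm


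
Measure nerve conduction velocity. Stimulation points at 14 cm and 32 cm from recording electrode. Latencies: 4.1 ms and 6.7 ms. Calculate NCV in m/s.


Distance = (32 - 14) / 100 = 0.18 m
dt = (6.7 - 4.1) / 1000 = 0.0026 s
NCV = dist / dt = 69.23 m/s


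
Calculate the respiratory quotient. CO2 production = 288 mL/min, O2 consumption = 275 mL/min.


RQ = VCO2 / VO2
RQ = 288 / 275
RQ = 1.047


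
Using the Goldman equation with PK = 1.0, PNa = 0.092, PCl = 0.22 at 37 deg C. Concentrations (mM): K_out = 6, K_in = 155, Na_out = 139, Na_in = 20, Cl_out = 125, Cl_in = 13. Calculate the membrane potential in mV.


Vm = (RT/F)*ln((PK*Ko + PNa*Nao + PCl*Cli)/(PK*Ki + PNa*Nai + PCl*Clo))
Numer = 21.648, Denom = 184.34
Vm = -57.24 mV


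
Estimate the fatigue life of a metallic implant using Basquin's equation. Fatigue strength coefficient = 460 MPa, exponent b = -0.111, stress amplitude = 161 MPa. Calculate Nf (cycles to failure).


sigma_a = sigma_f' * (2Nf)^b
2Nf = (sigma_a/sigma_f')^(1/b)
2Nf = (161/460)^(1/-0.111)
2Nf = 12808.406
Nf = 6404


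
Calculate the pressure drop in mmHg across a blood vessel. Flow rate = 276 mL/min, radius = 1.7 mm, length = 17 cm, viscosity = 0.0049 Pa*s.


dP = 8*mu*L*Q / (pi*r^4)
Q = 276 mL/min = 4.6e-06 m^3/s
dP = 1168.28 Pa = 1168.28 / 133.322 mmHg = 8.763 mmHg


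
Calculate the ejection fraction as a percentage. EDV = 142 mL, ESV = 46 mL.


SV = EDV - ESV = 142 - 46 = 96 mL
EF = SV/EDV * 100 = 96/142 * 100
EF = 67.61%


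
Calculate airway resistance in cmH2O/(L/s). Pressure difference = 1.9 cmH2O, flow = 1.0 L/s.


R = dP / flow
R = 1.9 / 1.0
R = 1.9 cmH2O/(L/s)


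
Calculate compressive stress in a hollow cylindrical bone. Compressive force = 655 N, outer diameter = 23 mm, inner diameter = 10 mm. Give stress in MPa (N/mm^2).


A = pi*(r_o^2 - r_i^2)
r_o = 11.5 mm, r_i = 5 mm
A = 336.936 mm^2
sigma = F/A = 655 / 336.936
sigma = 1.944 MPa


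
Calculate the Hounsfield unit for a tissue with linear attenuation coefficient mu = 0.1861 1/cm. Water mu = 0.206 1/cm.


HU = ((mu_tissue - mu_water) / mu_water) * 1000
HU = ((0.1861 - 0.206) / 0.206) * 1000
HU = -96.6


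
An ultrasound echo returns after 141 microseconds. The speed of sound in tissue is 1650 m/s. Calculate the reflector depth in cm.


depth = c * t / 2
t = 141 us = 1.4100e-04 s
depth = 1650 * 1.4100e-04 / 2
depth = 0.116325 m = 11.6325 cm


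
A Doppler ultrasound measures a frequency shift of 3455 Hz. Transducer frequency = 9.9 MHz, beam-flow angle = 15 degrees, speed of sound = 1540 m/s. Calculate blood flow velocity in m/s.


v = fd * c / (2 * f0 * cos(theta))
v = 3455 * 1540 / (2 * 9.9000e+06 * cos(15))
v = 0.2782 m/s


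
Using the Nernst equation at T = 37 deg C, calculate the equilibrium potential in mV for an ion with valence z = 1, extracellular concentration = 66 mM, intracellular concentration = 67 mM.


E = (RT/(zF)) * ln(C_out/C_in)
T = 37 + 273.15 = 310.15 K
E = (8.314 * 310.15 / (1 * 96485)) * ln(66/67)
E = -0.4019 mV


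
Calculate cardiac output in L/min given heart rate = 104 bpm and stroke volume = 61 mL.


CO = HR * SV
CO = 104 * 61 / 1000
CO = 6.344 L/min


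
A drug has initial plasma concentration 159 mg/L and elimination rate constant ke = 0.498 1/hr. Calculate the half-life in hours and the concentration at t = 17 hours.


t_half = ln(2) / ke = 0.693147 / 0.498 = 1.392 hr
C(t) = C0 * exp(-ke*t) = 159 * exp(-0.498*17)
C(17) = 0.03347 mg/L


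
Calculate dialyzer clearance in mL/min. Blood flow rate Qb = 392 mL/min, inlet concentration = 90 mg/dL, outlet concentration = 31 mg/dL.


K = Qb * (Cb_in - Cb_out) / Cb_in
K = 392 * (90 - 31) / 90
K = 257 mL/min


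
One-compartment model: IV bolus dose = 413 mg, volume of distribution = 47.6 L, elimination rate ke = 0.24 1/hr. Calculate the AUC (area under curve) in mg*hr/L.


C0 = Dose/Vd = 413/47.6 = 8.67647 mg/L
AUC = C0/ke = 8.67647/0.24
AUC = 36.15 mg*hr/L


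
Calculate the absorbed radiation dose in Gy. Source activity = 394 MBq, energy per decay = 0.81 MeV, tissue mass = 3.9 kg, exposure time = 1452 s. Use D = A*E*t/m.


A = 394 MBq = 3.9400e+08 Bq
E = 0.81 MeV = 1.29762e-13 J
D = A*E*t/m = 3.9400e+08*1.29762e-13*1452/3.9
D = 0.01903 Gy


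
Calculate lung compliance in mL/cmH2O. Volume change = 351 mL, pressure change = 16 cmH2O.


C = dV / dP
C = 351 / 16
C = 21.94 mL/cmH2O


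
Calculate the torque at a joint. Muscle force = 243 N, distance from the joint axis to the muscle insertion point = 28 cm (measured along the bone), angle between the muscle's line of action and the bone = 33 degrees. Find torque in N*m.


Torque = F * d * sin(theta)   (moment arm = d*sin(theta))
d = 28 cm = 0.28 m
Torque = 243 * 0.28 * sin(33)
Torque = 37.06 N*m


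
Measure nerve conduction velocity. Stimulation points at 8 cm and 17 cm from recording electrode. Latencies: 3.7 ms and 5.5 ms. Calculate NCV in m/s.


Distance = (17 - 8) / 100 = 0.09 m
dt = (5.5 - 3.7) / 1000 = 0.0018 s
NCV = dist / dt = 50 m/s


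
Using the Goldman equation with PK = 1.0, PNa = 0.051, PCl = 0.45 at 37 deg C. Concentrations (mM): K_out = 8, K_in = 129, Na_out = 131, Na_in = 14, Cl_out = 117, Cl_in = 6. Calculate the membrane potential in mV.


Vm = (RT/F)*ln((PK*Ko + PNa*Nao + PCl*Cli)/(PK*Ki + PNa*Nai + PCl*Clo))
Numer = 17.381, Denom = 182.364
Vm = -62.82 mV


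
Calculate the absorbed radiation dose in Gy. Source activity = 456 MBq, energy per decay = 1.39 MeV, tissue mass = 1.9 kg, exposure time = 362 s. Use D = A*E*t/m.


A = 456 MBq = 4.5600e+08 Bq
E = 1.39 MeV = 2.22678e-13 J
D = A*E*t/m = 4.5600e+08*2.22678e-13*362/1.9
D = 0.01935 Gy


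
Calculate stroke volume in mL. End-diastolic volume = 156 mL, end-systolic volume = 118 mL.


SV = EDV - ESV
SV = 156 - 118
SV = 38 mL


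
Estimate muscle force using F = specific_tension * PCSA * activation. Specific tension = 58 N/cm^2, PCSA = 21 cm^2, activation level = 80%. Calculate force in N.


F = sigma * PCSA * activation
F = 58 * 21 * 0.8
F = 974.4 N


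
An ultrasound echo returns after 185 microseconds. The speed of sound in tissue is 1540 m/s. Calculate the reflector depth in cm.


depth = c * t / 2
t = 185 us = 1.8500e-04 s
depth = 1540 * 1.8500e-04 / 2
depth = 0.14245 m = 14.245 cm


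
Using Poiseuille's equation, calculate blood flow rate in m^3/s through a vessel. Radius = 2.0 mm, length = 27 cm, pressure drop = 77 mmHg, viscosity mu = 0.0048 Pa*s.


Q = pi*r^4*dP / (8*mu*L)
r = 0.002 m, L = 0.27 m
dP = 77 mmHg = 10265.794 Pa
Q = 4.9770e-05 m^3/s


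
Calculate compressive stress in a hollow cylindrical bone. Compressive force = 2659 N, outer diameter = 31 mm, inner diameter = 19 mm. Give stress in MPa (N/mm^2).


A = pi*(r_o^2 - r_i^2)
r_o = 15.5 mm, r_i = 9.5 mm
A = 471.239 mm^2
sigma = F/A = 2659 / 471.239
sigma = 5.643 MPa


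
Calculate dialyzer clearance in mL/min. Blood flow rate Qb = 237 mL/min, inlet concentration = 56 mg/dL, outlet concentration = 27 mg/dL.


K = Qb * (Cb_in - Cb_out) / Cb_in
K = 237 * (56 - 27) / 56
K = 122.7 mL/min


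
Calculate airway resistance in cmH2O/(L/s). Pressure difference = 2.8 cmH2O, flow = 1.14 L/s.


R = dP / flow
R = 2.8 / 1.14
R = 2.456 cmH2O/(L/s)


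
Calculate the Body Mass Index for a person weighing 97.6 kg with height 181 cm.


BMI = weight / height^2
height = 181 cm = 1.81 m
BMI = 97.6 / 1.81^2
BMI = 29.79 kg/m^2


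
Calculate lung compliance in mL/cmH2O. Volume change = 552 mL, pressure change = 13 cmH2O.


C = dV / dP
C = 552 / 13
C = 42.46 mL/cmH2O


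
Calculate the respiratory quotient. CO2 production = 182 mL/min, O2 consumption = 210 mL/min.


RQ = VCO2 / VO2
RQ = 182 / 210
RQ = 0.8667


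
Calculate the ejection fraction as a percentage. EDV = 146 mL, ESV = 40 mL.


SV = EDV - ESV = 146 - 40 = 106 mL
EF = SV/EDV * 100 = 106/146 * 100
EF = 72.6%


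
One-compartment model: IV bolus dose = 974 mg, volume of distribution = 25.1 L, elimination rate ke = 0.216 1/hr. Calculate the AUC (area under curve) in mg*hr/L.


C0 = Dose/Vd = 974/25.1 = 38.8048 mg/L
AUC = C0/ke = 38.8048/0.216
AUC = 179.7 mg*hr/L


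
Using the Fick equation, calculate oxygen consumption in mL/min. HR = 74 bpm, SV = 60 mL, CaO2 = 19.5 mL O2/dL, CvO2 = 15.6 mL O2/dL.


CO = HR*SV = 74*60/1000 = 4.44 L/min
a-v O2 diff = 19.5 - 15.6 = 3.9 mL/dL
VO2 = CO * (CaO2-CvO2) * 10 dL/L
VO2 = 4.44 * 3.9 * 10
VO2 = 173.2 mL/min


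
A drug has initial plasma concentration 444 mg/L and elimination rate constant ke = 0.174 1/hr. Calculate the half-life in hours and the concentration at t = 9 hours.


t_half = ln(2) / ke = 0.693147 / 0.174 = 3.984 hr
C(t) = C0 * exp(-ke*t) = 444 * exp(-0.174*9)
C(9) = 92.74 mg/L


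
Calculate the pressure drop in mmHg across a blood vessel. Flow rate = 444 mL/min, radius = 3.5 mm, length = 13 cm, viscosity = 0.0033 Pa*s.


dP = 8*mu*L*Q / (pi*r^4)
Q = 444 mL/min = 7.4e-06 m^3/s
dP = 53.8712 Pa = 53.8712 / 133.322 mmHg = 0.4041 mmHg


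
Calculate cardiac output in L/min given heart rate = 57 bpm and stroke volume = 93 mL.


CO = HR * SV
CO = 57 * 93 / 1000
CO = 5.301 L/min


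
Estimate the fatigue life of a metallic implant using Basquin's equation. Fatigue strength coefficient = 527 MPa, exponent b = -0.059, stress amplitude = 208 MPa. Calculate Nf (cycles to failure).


sigma_a = sigma_f' * (2Nf)^b
2Nf = (sigma_a/sigma_f')^(1/b)
2Nf = (208/527)^(1/-0.059)
2Nf = 6969060.6
Nf = 3.4845e+06


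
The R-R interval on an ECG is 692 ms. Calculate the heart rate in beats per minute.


HR = 60 / RR_interval(s)
RR = 692 ms = 0.692 s
HR = 60 / 0.692 = 86.71 bpm


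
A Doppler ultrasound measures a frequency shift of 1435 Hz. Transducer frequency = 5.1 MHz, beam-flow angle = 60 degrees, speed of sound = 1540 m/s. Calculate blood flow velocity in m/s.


v = fd * c / (2 * f0 * cos(theta))
v = 1435 * 1540 / (2 * 5.1000e+06 * cos(60))
v = 0.4333 m/s


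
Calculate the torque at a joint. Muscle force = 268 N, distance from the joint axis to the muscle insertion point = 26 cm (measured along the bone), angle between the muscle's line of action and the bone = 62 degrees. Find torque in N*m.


Torque = F * d * sin(theta)   (moment arm = d*sin(theta))
d = 26 cm = 0.26 m
Torque = 268 * 0.26 * sin(62)
Torque = 61.52 N*m


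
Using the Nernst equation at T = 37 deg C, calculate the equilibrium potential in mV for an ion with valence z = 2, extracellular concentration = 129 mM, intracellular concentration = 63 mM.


E = (RT/(zF)) * ln(C_out/C_in)
T = 37 + 273.15 = 310.15 K
E = (8.314 * 310.15 / (2 * 96485)) * ln(129/63)
E = 9.577 mV


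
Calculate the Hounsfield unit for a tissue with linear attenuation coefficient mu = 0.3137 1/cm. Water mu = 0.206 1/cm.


HU = ((mu_tissue - mu_water) / mu_water) * 1000
HU = ((0.3137 - 0.206) / 0.206) * 1000
HU = 522.8


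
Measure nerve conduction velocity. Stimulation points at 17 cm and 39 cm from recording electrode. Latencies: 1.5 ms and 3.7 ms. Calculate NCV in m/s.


Distance = (39 - 17) / 100 = 0.22 m
dt = (3.7 - 1.5) / 1000 = 0.0022 s
NCV = dist / dt = 100 m/s


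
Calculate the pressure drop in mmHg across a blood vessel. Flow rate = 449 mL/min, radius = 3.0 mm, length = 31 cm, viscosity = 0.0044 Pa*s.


dP = 8*mu*L*Q / (pi*r^4)
Q = 449 mL/min = 7.48333e-06 m^3/s
dP = 320.896 Pa = 320.896 / 133.322 mmHg = 2.407 mmHg


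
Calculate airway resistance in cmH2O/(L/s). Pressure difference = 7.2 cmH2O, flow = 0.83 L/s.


R = dP / flow
R = 7.2 / 0.83
R = 8.675 cmH2O/(L/s)


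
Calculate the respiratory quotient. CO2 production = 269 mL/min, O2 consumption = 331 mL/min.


RQ = VCO2 / VO2
RQ = 269 / 331
RQ = 0.8127


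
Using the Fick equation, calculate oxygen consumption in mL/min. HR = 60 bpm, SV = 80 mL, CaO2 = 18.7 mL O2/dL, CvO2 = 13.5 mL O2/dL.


CO = HR*SV = 60*80/1000 = 4.8 L/min
a-v O2 diff = 18.7 - 13.5 = 5.2 mL/dL
VO2 = CO * (CaO2-CvO2) * 10 dL/L
VO2 = 4.8 * 5.2 * 10
VO2 = 249.6 mL/min


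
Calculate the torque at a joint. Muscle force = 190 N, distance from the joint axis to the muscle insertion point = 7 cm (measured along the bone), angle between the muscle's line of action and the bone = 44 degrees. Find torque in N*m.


Torque = F * d * sin(theta)   (moment arm = d*sin(theta))
d = 7 cm = 0.07 m
Torque = 190 * 0.07 * sin(44)
Torque = 9.239 N*m


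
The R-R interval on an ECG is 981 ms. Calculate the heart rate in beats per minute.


HR = 60 / RR_interval(s)
RR = 981 ms = 0.981 s
HR = 60 / 0.981 = 61.16 bpm


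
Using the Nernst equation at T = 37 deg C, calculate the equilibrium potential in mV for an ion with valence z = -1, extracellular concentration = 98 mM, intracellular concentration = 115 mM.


E = (RT/(zF)) * ln(C_out/C_in)
T = 37 + 273.15 = 310.15 K
E = (8.314 * 310.15 / (-1 * 96485)) * ln(98/115)
E = 4.275 mV


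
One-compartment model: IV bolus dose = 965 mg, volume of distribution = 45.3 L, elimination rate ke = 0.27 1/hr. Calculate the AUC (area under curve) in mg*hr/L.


C0 = Dose/Vd = 965/45.3 = 21.3024 mg/L
AUC = C0/ke = 21.3024/0.27
AUC = 78.9 mg*hr/L


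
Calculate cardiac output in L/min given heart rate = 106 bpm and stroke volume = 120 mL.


CO = HR * SV
CO = 106 * 120 / 1000
CO = 12.72 L/min


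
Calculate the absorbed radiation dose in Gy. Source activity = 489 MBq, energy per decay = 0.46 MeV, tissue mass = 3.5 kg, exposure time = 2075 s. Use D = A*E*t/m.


A = 489 MBq = 4.8900e+08 Bq
E = 0.46 MeV = 7.3692e-14 J
D = A*E*t/m = 4.8900e+08*7.3692e-14*2075/3.5
D = 0.02136 Gy


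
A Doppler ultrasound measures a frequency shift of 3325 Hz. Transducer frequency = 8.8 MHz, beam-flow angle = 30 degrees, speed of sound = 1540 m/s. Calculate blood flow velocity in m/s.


v = fd * c / (2 * f0 * cos(theta))
v = 3325 * 1540 / (2 * 8.8000e+06 * cos(30))
v = 0.3359 m/s


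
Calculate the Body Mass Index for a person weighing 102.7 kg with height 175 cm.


BMI = weight / height^2
height = 175 cm = 1.75 m
BMI = 102.7 / 1.75^2
BMI = 33.53 kg/m^2


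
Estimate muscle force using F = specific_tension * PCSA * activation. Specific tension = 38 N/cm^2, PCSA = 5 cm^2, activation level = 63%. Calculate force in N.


F = sigma * PCSA * activation
F = 38 * 5 * 0.63
F = 119.7 N


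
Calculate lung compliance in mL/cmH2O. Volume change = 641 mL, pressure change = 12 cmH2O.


C = dV / dP
C = 641 / 12
C = 53.42 mL/cmH2O


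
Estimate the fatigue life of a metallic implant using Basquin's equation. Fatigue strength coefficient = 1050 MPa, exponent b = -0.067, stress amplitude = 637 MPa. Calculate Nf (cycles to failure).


sigma_a = sigma_f' * (2Nf)^b
2Nf = (sigma_a/sigma_f')^(1/b)
2Nf = (637/1050)^(1/-0.067)
2Nf = 1736.0021
Nf = 868
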